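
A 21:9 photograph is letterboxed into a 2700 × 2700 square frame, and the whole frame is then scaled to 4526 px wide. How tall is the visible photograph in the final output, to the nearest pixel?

1940 px

Fitted into 2700×2700, the photograph spans the width; its height is 2700 × 9/21 ≈ 1157.14 px.
Resizing to 4526 px wide multiplies everything by 1.6763: 1157.14 → 1939.71 px.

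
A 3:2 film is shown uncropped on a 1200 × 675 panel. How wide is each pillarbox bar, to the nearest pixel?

94 px

Since 1.500 < 1.778, the film is height-limited.
Content width = 675 × 3/2 ≈ 1012.50 px.
Black = 1200 − 1012.50 = 187.50 px, or 93.75 per bar.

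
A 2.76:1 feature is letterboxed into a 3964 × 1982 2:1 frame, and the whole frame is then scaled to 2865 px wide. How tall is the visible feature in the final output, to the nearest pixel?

Fitted into 3964×1982, the feature spans the width; its height is 3964 / 2.760 ≈ 1436.23 px.
Scaling 3964 → 2865 is ×0.7228, so the height becomes 1436.23 × 0.7228 ≈ 1038.04 px.

1038 px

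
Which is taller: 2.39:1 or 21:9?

2.39 and 21:9 = 2.333; 2.39 > 2.333. The smaller width-to-height ratio is the taller frame.

21:9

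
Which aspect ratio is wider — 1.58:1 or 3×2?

1.58:1

1.58 and 3×2 = 1.5; 1.58 > 1.5.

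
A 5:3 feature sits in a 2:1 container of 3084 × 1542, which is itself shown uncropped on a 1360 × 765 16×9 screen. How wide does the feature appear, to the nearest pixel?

1133 px

First fit — 5:3 into 3084×1542 spans the height: 2570.00 × 1542.00.
Second fit — the 2:1 canvas into 1360×765 spans the width: 1360.00 × 680.00 (×0.4410 from 3084×1542).
So the feature's width is 2570.00 × 0.4410 ≈ 1133.33.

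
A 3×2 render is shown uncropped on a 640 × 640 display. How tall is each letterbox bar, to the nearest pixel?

107 px

3×2 (1.500) > square (1.000), so the render fills the width.
Content height = 640 × 2/3 ≈ 426.67 px.
Black = 640 − 426.67 = 213.33 px, or 106.67 per bar.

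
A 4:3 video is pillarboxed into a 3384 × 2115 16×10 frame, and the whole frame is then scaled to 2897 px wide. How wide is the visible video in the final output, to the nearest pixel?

2414 px

At 3384×2115 the video is height-limited, so width = 2115 × 4/3 ≈ 2820.00 px.
The frame scales by 2897/3384 = 0.8561; 2820.00 × 0.8561 ≈ 2414.17 px.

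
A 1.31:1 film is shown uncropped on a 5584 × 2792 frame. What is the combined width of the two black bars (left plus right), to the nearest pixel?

Since 1.310 < 2.000, the film is height-limited.
Content width = 2792 × 1.310 ≈ 3657.52 px.
Black = 5584 − 3657.52 = 1926.48 px.

1926 px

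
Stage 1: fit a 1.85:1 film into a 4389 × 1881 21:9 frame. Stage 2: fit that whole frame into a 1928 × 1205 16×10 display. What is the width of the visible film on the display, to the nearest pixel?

1.85:1 in 4389×1881: fills the height, so the film is 3479.85 × 1881.00.
Second fit — the 21:9 canvas into 1928×1205 spans the width: 1928.00 × 826.29 (×0.4393 from 4389×1881).
So the film's width is 3479.85 × 0.4393 ≈ 1528.63.

1529 px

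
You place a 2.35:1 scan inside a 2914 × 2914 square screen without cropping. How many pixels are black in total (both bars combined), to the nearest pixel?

2.35:1 is wider than square, so it spans the full width.
Content height = 2914 / 2.350 ≈ 1240.0000 px.
Leftover height: 2914 − 1240.0000 = 1674.0000 px.
Bar area = 1674.0000 × 2914 ≈ 4878036 px.

4878036 pixels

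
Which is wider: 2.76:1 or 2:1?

2.76:1

2.76 and 2; 2.76 > 2.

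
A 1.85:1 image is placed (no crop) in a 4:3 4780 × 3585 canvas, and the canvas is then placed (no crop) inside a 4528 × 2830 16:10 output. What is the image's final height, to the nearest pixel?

1.85:1 in 4780×3585: fills the width, so the image is 4780.00 × 2583.78.
Second fit — the 4:3 canvas into 4528×2830 spans the height: 3773.33 × 2830.00 (×0.7894 from 4780×3585).
Applying the same ×0.7894: 2583.78 → 2039.64.

2040 px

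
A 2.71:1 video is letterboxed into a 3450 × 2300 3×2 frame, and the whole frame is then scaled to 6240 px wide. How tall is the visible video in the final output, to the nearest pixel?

Fitted into 3450×2300, the video spans the width; its height is 3450 / 2.710 ≈ 1273.06 px.
Resizing to 6240 px wide multiplies everything by 1.8087: 1273.06 → 2302.58 px.

2303 px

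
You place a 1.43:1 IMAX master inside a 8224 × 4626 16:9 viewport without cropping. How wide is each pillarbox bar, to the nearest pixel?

804 px

1.43:1 IMAX (1.430) < 16:9 (1.778), so the master fills the height.
That makes the image 6615.18 px wide (4626 × 1.430).
Leftover width: 8224 − 6615.18 = 1608.82 px → 804.41 each side.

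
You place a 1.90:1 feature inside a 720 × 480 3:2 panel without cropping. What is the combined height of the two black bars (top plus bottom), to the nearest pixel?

Since 1.900 > 1.500, the feature is width-limited.
That makes the image 378.95 px tall (720 / 1.900).
Leftover height: 480 − 378.95 = 101.05 px.

101 px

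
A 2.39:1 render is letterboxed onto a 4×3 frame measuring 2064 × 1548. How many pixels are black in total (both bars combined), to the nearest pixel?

1412605 pixels

2.39:1 (2.390) > 4×3 (1.333), so the render fills the width.
The render is 2064 / 2.390 ≈ 863.5983 px tall.
Black = 1548 − 863.5983 = 684.4017 px.
That's 684.4017 × 2064 ≈ 1412605 black pixels.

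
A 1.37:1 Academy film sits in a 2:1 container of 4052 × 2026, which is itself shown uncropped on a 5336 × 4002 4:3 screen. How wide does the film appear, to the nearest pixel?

3655 px

First fit — 1.37:1 Academy into 4052×2026 spans the height: 2775.62 × 2026.00.
The 2:1 canvas is width-limited in 5336×4002, giving 5336.00 × 2668.00; scale factor 1.3169.
Applying the same ×1.3169: 2775.62 → 3655.16.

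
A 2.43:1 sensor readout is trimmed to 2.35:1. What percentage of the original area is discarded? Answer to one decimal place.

The height stays; only width is cut (since 2.35:1 is narrower than 2.43:1).
Fraction kept = (2.350)/(2.430) ≈ 96.71%, so 3.29% is lost.

3.3%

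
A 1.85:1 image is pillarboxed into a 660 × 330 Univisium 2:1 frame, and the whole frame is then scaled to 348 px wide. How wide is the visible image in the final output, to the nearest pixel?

Fitted into 660×330, the image spans the height; its width is 330 × 1.850 ≈ 610.50 px.
Scaling 660 → 348 is ×0.5273, so the width becomes 610.50 × 0.5273 ≈ 321.90 px.

322 px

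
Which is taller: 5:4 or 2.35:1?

5:4

5:4 = 1.25 and 2.35; 2.35 > 1.25. The smaller width-to-height ratio is the taller frame.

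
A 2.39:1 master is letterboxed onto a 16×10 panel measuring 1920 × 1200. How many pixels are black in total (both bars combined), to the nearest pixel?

2.39:1 is wider than 16×10, so it spans the full width.
Content height = 1920 / 2.390 ≈ 803.3473 px.
Black = 1200 − 803.3473 = 396.6527 px.
Across the 1920-px span: 396.6527 × 1920 ≈ 761573 px.

761573 pixels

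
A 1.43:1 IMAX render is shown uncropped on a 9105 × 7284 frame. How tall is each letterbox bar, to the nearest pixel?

1.43:1 IMAX (1.430) > 5:4 (1.250), so the render fills the width.
The render is 9105 / 1.430 ≈ 6367.13 px tall.
Black = 7284 − 6367.13 = 916.87 px, or 458.43 per bar.

458 px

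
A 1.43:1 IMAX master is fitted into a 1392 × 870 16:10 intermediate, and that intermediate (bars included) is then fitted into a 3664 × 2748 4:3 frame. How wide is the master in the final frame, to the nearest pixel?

3275 px

First fit — 1.43:1 IMAX into 1392×870 spans the height: 1244.10 × 870.00.
16:10 in 3664×2748: fills the width, so the intermediate becomes 3664.00 × 2290.00 — a scale of ×2.6322.
Applying the same ×2.6322: 1244.10 → 3274.70.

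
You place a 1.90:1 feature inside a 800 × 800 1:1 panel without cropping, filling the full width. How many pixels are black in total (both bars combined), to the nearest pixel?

The feature is 800 / 1.900 ≈ 421.0526 px tall.
800 − 421.0526 = 378.9474 px of bars.
Bar area = 378.9474 × 800 ≈ 303158 px.

303158 pixels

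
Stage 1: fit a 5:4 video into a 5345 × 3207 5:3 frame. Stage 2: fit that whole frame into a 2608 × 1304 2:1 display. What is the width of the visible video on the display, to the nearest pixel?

First fit — 5:4 into 5345×3207 spans the height: 4008.75 × 3207.00.
Second fit — the 5:3 canvas into 2608×1304 spans the height: 2173.33 × 1304.00 (×0.4066 from 5345×3207).
The video scales with it: width 4008.75 × 0.4066 ≈ 1630.00.

1630 px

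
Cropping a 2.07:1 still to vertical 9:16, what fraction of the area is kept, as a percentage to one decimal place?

27.2%

Going from 2.07:1 to vertical 9:16 means cutting width while keeping height.
Area ratio = (0.562)/(2.070) = 27.17% retained.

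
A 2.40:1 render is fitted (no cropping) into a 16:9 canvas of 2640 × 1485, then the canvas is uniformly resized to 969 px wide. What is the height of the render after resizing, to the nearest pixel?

404 px

At 2640×1485 the render is width-limited, so height = 2640 / 2.400 ≈ 1100.00 px.
Scaling 2640 → 969 is ×0.3670, so the height becomes 1100.00 × 0.3670 ≈ 403.75 px.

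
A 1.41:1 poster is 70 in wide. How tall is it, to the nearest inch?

50 in

70 / 1.410 = 49.65.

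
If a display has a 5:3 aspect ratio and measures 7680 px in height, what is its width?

7680 × 5/3 = 12800.

12800 px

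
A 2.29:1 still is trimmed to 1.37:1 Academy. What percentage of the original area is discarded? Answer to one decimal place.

Going from 2.29:1 to 1.37:1 Academy means cutting width while keeping height.
Area ratio = (1.370)/(2.290) = 59.83%; the remaining 40.17% is cropped out.

40.2%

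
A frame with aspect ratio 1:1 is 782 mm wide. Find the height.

782 mm

782·1/1 = 782.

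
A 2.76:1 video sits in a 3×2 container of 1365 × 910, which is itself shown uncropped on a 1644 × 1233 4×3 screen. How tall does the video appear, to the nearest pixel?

2.76:1 in 1365×910: fills the width, so the video is 1365.00 × 494.57.
The 3×2 canvas is width-limited in 1644×1233, giving 1644.00 × 1096.00; scale factor 1.2044.
The video scales with it: height 494.57 × 1.2044 ≈ 595.65.

596 px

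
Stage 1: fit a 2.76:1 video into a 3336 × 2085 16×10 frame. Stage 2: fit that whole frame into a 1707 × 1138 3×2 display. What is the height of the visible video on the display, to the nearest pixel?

618 px

2.76:1 in 3336×2085: fills the width, so the video is 3336.00 × 1208.70.
Second fit — the 16×10 canvas into 1707×1138 spans the width: 1707.00 × 1066.88 (×0.5117 from 3336×2085).
So the video's height is 1208.70 × 0.5117 ≈ 618.48.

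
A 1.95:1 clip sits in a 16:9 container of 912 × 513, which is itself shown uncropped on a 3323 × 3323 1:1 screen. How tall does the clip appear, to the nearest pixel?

1704 px

Inside the 912×513 canvas the clip is width-limited at 912.00 × 467.69.
The 16:9 canvas is width-limited in 3323×3323, giving 3323.00 × 1869.19; scale factor 3.6436.
So the clip's height is 467.69 × 3.6436 ≈ 1704.10.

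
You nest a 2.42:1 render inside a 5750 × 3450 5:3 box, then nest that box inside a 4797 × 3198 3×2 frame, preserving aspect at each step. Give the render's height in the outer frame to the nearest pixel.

1982 px

2.42:1 in 5750×3450: fills the width, so the render is 5750.00 × 2376.03.
5:3 in 4797×3198: fills the width, so the intermediate becomes 4797.00 × 2878.20 — a scale of ×0.8343.
The render scales with it: height 2376.03 × 0.8343 ≈ 1982.23.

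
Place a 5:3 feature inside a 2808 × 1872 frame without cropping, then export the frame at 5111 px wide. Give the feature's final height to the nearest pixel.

3067 px

Fitted into 2808×1872, the feature spans the width; its height is 2808 × 3/5 ≈ 1684.80 px.
Resizing to 5111 px wide multiplies everything by 1.8202: 1684.80 → 3066.60 px.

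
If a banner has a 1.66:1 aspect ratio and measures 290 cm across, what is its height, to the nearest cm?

175 cm

290 / 1.660 = 174.70.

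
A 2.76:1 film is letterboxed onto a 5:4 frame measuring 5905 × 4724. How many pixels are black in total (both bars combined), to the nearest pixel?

Since 2.760 > 1.250, the film is width-limited.
Content height = 5905 / 2.760 ≈ 2139.4928 px.
4724 − 2139.4928 = 2584.5072 px of bars.
Across the 5905-px span: 2584.5072 × 5905 ≈ 15261515 px.

15261515 pixels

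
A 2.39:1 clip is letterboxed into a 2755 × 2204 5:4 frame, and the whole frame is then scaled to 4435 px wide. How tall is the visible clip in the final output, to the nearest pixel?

In the 2755×2204 frame the clip fills the width: height = 2755 / 2.390 ≈ 1152.72 px.
Resizing to 4435 px wide multiplies everything by 1.6098: 1152.72 → 1855.65 px.

1856 px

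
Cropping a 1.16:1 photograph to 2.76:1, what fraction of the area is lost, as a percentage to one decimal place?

58.0%

The width stays; only height is cut (since 2.76:1 is wider than 1.16:1).
(1.160)/(2.760) ≈ 0.420 of the area survives, leaving 57.97% discarded.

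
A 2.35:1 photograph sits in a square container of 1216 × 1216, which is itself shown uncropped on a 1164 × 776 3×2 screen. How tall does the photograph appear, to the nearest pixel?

Inside the 1216×1216 canvas the photograph is width-limited at 1216.00 × 517.45.
The square canvas is height-limited in 1164×776, giving 776.00 × 776.00; scale factor 0.6382.
So the photograph's height is 517.45 × 0.6382 ≈ 330.21.

330 px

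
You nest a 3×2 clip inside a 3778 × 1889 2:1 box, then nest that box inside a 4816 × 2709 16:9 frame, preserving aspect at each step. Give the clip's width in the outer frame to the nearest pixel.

3×2 in 3778×1889: fills the height, so the clip is 2833.50 × 1889.00.
Second fit — the 2:1 canvas into 4816×2709 spans the width: 4816.00 × 2408.00 (×1.2747 from 3778×1889).
The clip scales with it: width 2833.50 × 1.2747 ≈ 3612.00.

3612 px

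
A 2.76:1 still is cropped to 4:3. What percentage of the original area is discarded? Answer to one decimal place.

51.7%

Going from 2.76:1 to 4:3 means cutting width while keeping height.
Area ratio = (1.333)/(2.760) = 48.31%; the remaining 51.69% is cropped out.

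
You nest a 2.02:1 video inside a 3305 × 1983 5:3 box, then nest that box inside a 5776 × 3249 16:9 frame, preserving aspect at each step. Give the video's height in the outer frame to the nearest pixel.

2681 px

First fit — 2.02:1 into 3305×1983 spans the width: 3305.00 × 1636.14.
Second fit — the 5:3 canvas into 5776×3249 spans the height: 5415.00 × 3249.00 (×1.6384 from 3305×1983).
So the video's height is 1636.14 × 1.6384 ≈ 2680.69.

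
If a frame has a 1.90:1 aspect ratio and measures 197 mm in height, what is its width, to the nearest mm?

Width = 197 × 1.900 = 374.30.

374 mm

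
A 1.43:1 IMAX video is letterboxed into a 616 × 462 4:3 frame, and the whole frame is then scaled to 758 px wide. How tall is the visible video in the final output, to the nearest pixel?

530 px

At 616×462 the video is width-limited, so height = 616 / 1.430 ≈ 430.77 px.
Resizing to 758 px wide multiplies everything by 1.2305: 430.77 → 530.07 px.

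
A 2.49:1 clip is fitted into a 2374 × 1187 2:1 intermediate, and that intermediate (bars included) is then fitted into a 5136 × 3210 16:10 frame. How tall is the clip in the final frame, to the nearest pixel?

2063 px

2.49:1 in 2374×1187: fills the width, so the clip is 2374.00 × 953.41.
2:1 in 5136×3210: fills the width, so the intermediate becomes 5136.00 × 2568.00 — a scale of ×2.1634.
So the clip's height is 953.41 × 2.1634 ≈ 2062.65.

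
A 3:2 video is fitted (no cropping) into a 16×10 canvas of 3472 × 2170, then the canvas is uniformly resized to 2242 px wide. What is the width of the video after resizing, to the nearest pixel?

Fitted into 3472×2170, the video spans the height; its width is 2170 × 3/2 ≈ 3255.00 px.
Scaling 3472 → 2242 is ×0.6457, so the width becomes 3255.00 × 0.6457 ≈ 2101.88 px.

2102 px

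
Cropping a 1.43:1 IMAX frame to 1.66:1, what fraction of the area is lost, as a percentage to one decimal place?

13.9%

Going from 1.43:1 IMAX to 1.66:1 means cutting height while keeping width.
(1.430)/(1.660) ≈ 0.861 of the area survives, leaving 13.86% discarded.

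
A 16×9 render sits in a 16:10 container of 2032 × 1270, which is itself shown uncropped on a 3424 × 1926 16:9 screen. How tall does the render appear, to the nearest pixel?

1733 px

Inside the 2032×1270 canvas the render is width-limited at 2032.00 × 1143.00.
The 16:10 canvas is height-limited in 3424×1926, giving 3081.60 × 1926.00; scale factor 1.5165.
The render scales with it: height 1143.00 × 1.5165 ≈ 1733.40.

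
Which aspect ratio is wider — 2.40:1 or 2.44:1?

2.44:1

2.4 and 2.44; 2.44 > 2.4.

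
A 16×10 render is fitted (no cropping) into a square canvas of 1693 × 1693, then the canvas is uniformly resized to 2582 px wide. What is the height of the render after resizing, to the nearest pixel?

1614 px

At 1693×1693 the render is width-limited, so height = 1693 × 10/16 ≈ 1058.12 px.
Scaling 1693 → 2582 is ×1.5251, so the height becomes 1058.12 × 1.5251 ≈ 1613.75 px.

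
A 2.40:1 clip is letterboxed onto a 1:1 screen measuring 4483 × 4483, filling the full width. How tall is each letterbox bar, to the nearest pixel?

Content height = 4483 / 2.400 ≈ 1867.92 px.
Black = 4483 − 1867.92 = 2615.08 px, or 1307.54 per bar.

1308 px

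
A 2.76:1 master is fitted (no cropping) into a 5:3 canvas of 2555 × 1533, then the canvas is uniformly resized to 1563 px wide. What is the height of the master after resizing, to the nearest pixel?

566 px

At 2555×1533 the master is width-limited, so height = 2555 / 2.760 ≈ 925.72 px.
The frame scales by 1563/2555 = 0.6117; 925.72 × 0.6117 ≈ 566.30 px.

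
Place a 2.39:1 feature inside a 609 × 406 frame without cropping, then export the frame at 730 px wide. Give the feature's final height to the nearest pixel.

Fitted into 609×406, the feature spans the width; its height is 609 / 2.390 ≈ 254.81 px.
Resizing to 730 px wide multiplies everything by 1.1987: 254.81 → 305.44 px.

305 px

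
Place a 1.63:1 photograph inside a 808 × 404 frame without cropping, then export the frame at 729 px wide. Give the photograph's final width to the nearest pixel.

Fitted into 808×404, the photograph spans the height; its width is 404 × 1.630 ≈ 658.52 px.
Scaling 808 → 729 is ×0.9022, so the width becomes 658.52 × 0.9022 ≈ 594.13 px.

594 px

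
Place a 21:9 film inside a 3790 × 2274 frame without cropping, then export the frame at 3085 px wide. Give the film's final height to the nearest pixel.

Fitted into 3790×2274, the film spans the width; its height is 3790 × 9/21 ≈ 1624.29 px.
Scaling 3790 → 3085 is ×0.8140, so the height becomes 1624.29 × 0.8140 ≈ 1322.14 px.

1322 px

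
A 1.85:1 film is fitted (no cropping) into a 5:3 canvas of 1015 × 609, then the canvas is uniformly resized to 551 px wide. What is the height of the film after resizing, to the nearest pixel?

298 px

Fitted into 1015×609, the film spans the width; its height is 1015 / 1.850 ≈ 548.65 px.
Scaling 1015 → 551 is ×0.5429, so the height becomes 548.65 × 0.5429 ≈ 297.84 px.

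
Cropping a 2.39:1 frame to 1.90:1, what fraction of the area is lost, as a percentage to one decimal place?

20.5%

Going from 2.39:1 to 1.90:1 means cutting width while keeping height.
Fraction kept = (1.900)/(2.390) ≈ 79.50%, so 20.50% is lost.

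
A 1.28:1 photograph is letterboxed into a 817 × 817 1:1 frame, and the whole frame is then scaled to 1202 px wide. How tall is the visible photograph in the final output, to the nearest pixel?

939 px

At 817×817 the photograph is width-limited, so height = 817 / 1.280 ≈ 638.28 px.
Scaling 817 → 1202 is ×1.4712, so the height becomes 638.28 × 1.4712 ≈ 939.06 px.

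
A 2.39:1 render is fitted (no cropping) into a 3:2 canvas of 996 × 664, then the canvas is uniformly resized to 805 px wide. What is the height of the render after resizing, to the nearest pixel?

337 px

In the 996×664 frame the render fills the width: height = 996 / 2.390 ≈ 416.74 px.
The frame scales by 805/996 = 0.8082; 416.74 × 0.8082 ≈ 336.82 px.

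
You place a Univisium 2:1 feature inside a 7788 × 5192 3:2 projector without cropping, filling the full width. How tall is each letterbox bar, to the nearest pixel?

That makes the image 3894.00 px tall (7788 × 1/2).
Black = 5192 − 3894.00 = 1298.00 px, or 649.00 per bar.

649 px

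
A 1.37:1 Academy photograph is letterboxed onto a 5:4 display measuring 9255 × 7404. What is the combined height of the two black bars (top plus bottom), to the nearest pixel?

649 px

1.37:1 Academy is wider than 5:4, so it spans the full width.
Content height = 9255 / 1.370 ≈ 6755.47 px.
Leftover height: 7404 − 6755.47 = 648.53 px.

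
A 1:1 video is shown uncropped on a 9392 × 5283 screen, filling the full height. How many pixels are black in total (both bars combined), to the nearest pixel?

21707847 pixels

That makes the image 5283.0000 px wide (5283 × 1/1).
Leftover width: 9392 − 5283.0000 = 4109.0000 px.
Across the 5283-px span: 4109.0000 × 5283 ≈ 21707847 px.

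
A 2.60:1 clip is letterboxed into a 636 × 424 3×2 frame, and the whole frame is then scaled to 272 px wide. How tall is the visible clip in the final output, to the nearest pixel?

In the 636×424 frame the clip fills the width: height = 636 / 2.600 ≈ 244.62 px.
Resizing to 272 px wide multiplies everything by 0.4277: 244.62 → 104.62 px.

105 px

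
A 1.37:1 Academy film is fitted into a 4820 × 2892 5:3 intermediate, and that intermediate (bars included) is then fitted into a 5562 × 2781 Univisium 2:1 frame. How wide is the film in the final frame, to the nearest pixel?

3810 px

1.37:1 Academy in 4820×2892: fills the height, so the film is 3962.04 × 2892.00.
The 5:3 canvas is height-limited in 5562×2781, giving 4635.00 × 2781.00; scale factor 0.9616.
So the film's width is 3962.04 × 0.9616 ≈ 3809.97.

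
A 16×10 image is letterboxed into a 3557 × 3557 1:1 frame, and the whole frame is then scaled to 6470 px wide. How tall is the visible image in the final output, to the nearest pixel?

4044 px

At 3557×3557 the image is width-limited, so height = 3557 × 10/16 ≈ 2223.12 px.
Resizing to 6470 px wide multiplies everything by 1.8189: 2223.12 → 4043.75 px.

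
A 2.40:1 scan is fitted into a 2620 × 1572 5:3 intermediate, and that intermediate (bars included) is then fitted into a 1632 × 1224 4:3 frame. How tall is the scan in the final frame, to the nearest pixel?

680 px

Inside the 2620×1572 canvas the scan is width-limited at 2620.00 × 1091.67.
The 5:3 canvas is width-limited in 1632×1224, giving 1632.00 × 979.20; scale factor 0.6229.
So the scan's height is 1091.67 × 0.6229 ≈ 680.00.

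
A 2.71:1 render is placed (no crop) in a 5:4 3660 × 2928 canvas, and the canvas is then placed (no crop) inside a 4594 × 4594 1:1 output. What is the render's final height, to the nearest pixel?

2.71:1 in 3660×2928: fills the width, so the render is 3660.00 × 1350.55.
The 5:4 canvas is width-limited in 4594×4594, giving 4594.00 × 3675.20; scale factor 1.2552.
The render scales with it: height 1350.55 × 1.2552 ≈ 1695.20.

1695 px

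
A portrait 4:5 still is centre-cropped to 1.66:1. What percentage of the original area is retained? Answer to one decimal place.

Going from portrait 4:5 to 1.66:1 means cutting height while keeping width.
Fraction kept = (0.800)/(1.660) ≈ 48.19%.

48.2%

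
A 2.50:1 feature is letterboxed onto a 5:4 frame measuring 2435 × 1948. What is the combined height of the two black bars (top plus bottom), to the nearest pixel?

974 px

2.50:1 is wider than 5:4, so it spans the full width.
Content height = 2435 / 2.500 ≈ 974.00 px.
Leftover height: 1948 − 974.00 = 974.00 px.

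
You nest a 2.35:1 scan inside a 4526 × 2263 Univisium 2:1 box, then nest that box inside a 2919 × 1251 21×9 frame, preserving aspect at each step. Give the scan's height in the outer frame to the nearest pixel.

First fit — 2.35:1 into 4526×2263 spans the width: 4526.00 × 1925.96.
Second fit — the Univisium 2:1 canvas into 2919×1251 spans the height: 2502.00 × 1251.00 (×0.5528 from 4526×2263).
Applying the same ×0.5528: 1925.96 → 1064.68.

1065 px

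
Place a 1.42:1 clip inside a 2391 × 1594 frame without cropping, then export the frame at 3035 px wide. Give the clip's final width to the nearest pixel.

Fitted into 2391×1594, the clip spans the height; its width is 1594 × 1.420 ≈ 2263.48 px.
The frame scales by 3035/2391 = 1.2693; 2263.48 × 1.2693 ≈ 2873.13 px.

2873 px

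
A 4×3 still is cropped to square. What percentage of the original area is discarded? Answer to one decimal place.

25.0%

square is narrower than 4×3, so the crop keeps the full height and trims the width.
Fraction kept = (1.000)/(1.333) ≈ 75.00%, so 25.00% is lost.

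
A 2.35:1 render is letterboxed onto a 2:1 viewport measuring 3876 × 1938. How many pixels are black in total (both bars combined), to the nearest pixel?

2.35:1 (2.350) > 2:1 (2.000), so the render fills the width.
The render is 3876 / 2.350 ≈ 1649.3617 px tall.
1938 − 1649.3617 = 288.6383 px of bars.
Bar area = 288.6383 × 3876 ≈ 1118762 px.

1118762 pixels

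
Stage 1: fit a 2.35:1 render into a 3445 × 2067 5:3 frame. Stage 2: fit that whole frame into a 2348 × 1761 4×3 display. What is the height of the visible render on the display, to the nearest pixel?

First fit — 2.35:1 into 3445×2067 spans the width: 3445.00 × 1465.96.
The 5:3 canvas is width-limited in 2348×1761, giving 2348.00 × 1408.80; scale factor 0.6816.
Applying the same ×0.6816: 1465.96 → 999.15.

999 px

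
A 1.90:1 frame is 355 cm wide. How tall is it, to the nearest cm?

187 cm

At 1.90:1, 355 / 1.900 ≈ 186.84.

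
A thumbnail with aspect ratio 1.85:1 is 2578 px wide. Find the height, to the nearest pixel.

1394 px

2578 / 1.850 = 1393.51.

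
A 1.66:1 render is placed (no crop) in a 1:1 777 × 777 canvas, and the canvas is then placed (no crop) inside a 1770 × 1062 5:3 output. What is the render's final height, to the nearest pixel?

640 px

1.66:1 in 777×777: fills the width, so the render is 777.00 × 468.07.
1:1 in 1770×1062: fills the height, so the intermediate becomes 1062.00 × 1062.00 — a scale of ×1.3668.
The render scales with it: height 468.07 × 1.3668 ≈ 639.76.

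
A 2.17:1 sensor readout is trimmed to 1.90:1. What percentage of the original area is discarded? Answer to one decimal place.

12.4%

Going from 2.17:1 to 1.90:1 means cutting width while keeping height.
(1.900)/(2.170) ≈ 0.876 of the area survives, leaving 12.44% discarded.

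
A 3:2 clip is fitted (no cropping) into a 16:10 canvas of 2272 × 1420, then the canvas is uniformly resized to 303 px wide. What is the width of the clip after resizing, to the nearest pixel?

284 px

At 2272×1420 the clip is height-limited, so width = 1420 × 3/2 ≈ 2130.00 px.
Resizing to 303 px wide multiplies everything by 0.1334: 2130.00 → 284.06 px.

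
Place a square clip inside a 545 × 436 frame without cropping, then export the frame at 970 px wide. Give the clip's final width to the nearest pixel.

776 px

At 545×436 the clip is height-limited, so width = 436 × 1/1 ≈ 436.00 px.
Resizing to 970 px wide multiplies everything by 1.7798: 436.00 → 776.00 px.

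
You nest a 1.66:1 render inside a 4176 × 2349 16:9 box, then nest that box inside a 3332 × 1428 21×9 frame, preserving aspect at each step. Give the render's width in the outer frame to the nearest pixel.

2370 px

Inside the 4176×2349 canvas the render is height-limited at 3899.34 × 2349.00.
Second fit — the 16:9 canvas into 3332×1428 spans the height: 2538.67 × 1428.00 (×0.6079 from 4176×2349).
The render scales with it: width 3899.34 × 0.6079 ≈ 2370.48.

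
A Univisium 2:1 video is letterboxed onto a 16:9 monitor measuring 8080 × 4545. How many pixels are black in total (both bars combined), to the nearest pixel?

Univisium 2:1 is wider than 16:9, so it spans the full width.
The video is 8080 × 1/2 ≈ 4040.0000 px tall.
4545 − 4040.0000 = 505.0000 px of bars.
That's 505.0000 × 8080 ≈ 4080400 black pixels.

4080400 pixels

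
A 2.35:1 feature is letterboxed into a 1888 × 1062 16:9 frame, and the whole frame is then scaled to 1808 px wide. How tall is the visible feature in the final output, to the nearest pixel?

At 1888×1062 the feature is width-limited, so height = 1888 / 2.350 ≈ 803.40 px.
The frame scales by 1808/1888 = 0.9576; 803.40 × 0.9576 ≈ 769.36 px.

769 px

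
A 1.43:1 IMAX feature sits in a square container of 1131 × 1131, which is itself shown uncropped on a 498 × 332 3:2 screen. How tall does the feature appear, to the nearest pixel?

232 px

1.43:1 IMAX in 1131×1131: fills the width, so the feature is 1131.00 × 790.91.
square in 498×332: fills the height, so the intermediate becomes 332.00 × 332.00 — a scale of ×0.2935.
The feature scales with it: height 790.91 × 0.2935 ≈ 232.17.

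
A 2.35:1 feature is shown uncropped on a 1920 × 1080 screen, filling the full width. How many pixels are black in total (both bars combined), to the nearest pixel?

504919 pixels

That makes the image 817.0213 px tall (1920 / 2.350).
Leftover height: 1080 − 817.0213 = 262.9787 px.
Bar area = 262.9787 × 1920 ≈ 504919 px.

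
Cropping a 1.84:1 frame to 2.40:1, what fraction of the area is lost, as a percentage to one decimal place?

Going from 1.84:1 to 2.40:1 means cutting height while keeping width.
Fraction kept = (1.840)/(2.400) ≈ 76.67%, so 23.33% is lost.

23.3%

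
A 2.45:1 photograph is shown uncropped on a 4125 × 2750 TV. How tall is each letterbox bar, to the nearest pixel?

533 px

2.45:1 is wider than 3:2, so it spans the full width.
The photograph is 4125 / 2.450 ≈ 1683.67 px tall.
Leftover height: 2750 − 1683.67 = 1066.33 px → 533.16 each side.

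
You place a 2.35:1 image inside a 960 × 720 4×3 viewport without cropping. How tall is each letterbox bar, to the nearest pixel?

2.35:1 (2.350) > 4×3 (1.333), so the image fills the width.
Content height = 960 / 2.350 ≈ 408.51 px.
720 − 408.51 = 311.49 px of bars (155.74 each).

156 px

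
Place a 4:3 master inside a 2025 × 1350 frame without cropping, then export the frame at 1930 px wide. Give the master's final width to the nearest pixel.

Fitted into 2025×1350, the master spans the height; its width is 1350 × 4/3 ≈ 1800.00 px.
Scaling 2025 → 1930 is ×0.9531, so the width becomes 1800.00 × 0.9531 ≈ 1715.56 px.

1716 px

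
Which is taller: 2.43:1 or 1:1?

1:1

2.43 and 1; 2.43 > 1. The smaller width-to-height ratio is the taller frame.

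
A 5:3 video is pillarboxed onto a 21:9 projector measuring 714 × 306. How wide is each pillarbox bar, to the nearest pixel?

102 px

Since 1.667 < 2.333, the video is height-limited.
Content width = 306 × 5/3 ≈ 510.00 px.
714 − 510.00 = 204.00 px of bars (102.00 each).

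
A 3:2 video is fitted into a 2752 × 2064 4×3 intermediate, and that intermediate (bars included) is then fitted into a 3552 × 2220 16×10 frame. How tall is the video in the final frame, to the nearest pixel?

Inside the 2752×2064 canvas the video is width-limited at 2752.00 × 1834.67.
4×3 in 3552×2220: fills the height, so the intermediate becomes 2960.00 × 2220.00 — a scale of ×1.0756.
Applying the same ×1.0756: 1834.67 → 1973.33.

1973 px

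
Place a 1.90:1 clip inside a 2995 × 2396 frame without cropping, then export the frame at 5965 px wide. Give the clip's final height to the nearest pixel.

In the 2995×2396 frame the clip fills the width: height = 2995 / 1.900 ≈ 1576.32 px.
Scaling 2995 → 5965 is ×1.9917, so the height becomes 1576.32 × 1.9917 ≈ 3139.47 px.

3139 px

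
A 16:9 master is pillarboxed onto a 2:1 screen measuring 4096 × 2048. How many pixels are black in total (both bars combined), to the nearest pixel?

Since 1.778 < 2.000, the master is height-limited.
Content width = 2048 × 16/9 ≈ 3640.8889 px.
4096 − 3640.8889 = 455.1111 px of bars.
That's 455.1111 × 2048 ≈ 932068 black pixels.

932068 pixels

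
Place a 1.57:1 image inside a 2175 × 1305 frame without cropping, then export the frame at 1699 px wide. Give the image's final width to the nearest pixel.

Fitted into 2175×1305, the image spans the height; its width is 1305 × 1.570 ≈ 2048.85 px.
Scaling 2175 → 1699 is ×0.7811, so the width becomes 2048.85 × 0.7811 ≈ 1600.46 px.

1600 px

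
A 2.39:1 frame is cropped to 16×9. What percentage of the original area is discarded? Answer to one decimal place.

16×9 is narrower than 2.39:1, so the crop keeps the full height and trims the width.
Area ratio = (1.778)/(2.390) = 74.38%; the remaining 25.62% is cropped out.

25.6%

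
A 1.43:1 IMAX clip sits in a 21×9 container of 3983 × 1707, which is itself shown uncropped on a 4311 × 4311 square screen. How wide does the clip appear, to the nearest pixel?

2642 px

1.43:1 IMAX in 3983×1707: fills the height, so the clip is 2441.01 × 1707.00.
The 21×9 canvas is width-limited in 4311×4311, giving 4311.00 × 1847.57; scale factor 1.0823.
The clip scales with it: width 2441.01 × 1.0823 ≈ 2642.03.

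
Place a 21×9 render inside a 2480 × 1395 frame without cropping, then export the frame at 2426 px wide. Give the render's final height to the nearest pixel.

1040 px

In the 2480×1395 frame the render fills the width: height = 2480 × 9/21 ≈ 1062.86 px.
The frame scales by 2426/2480 = 0.9782; 1062.86 × 0.9782 ≈ 1039.71 px.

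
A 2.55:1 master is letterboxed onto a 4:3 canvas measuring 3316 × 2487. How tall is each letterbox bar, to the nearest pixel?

2.55:1 is wider than 4:3, so it spans the full width.
The master is 3316 / 2.550 ≈ 1300.39 px tall.
2487 − 1300.39 = 1186.61 px of bars (593.30 each).

593 px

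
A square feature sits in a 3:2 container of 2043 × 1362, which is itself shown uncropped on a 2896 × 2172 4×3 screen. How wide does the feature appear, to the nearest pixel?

square in 2043×1362: fills the height, so the feature is 1362.00 × 1362.00.
Second fit — the 3:2 canvas into 2896×2172 spans the width: 2896.00 × 1930.67 (×1.4175 from 2043×1362).
Applying the same ×1.4175: 1362.00 → 1930.67.

1931 px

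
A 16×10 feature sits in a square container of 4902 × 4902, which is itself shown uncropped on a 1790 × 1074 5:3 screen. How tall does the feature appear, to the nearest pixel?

671 px

16×10 in 4902×4902: fills the width, so the feature is 4902.00 × 3063.75.
The square canvas is height-limited in 1790×1074, giving 1074.00 × 1074.00; scale factor 0.2191.
So the feature's height is 3063.75 × 0.2191 ≈ 671.25.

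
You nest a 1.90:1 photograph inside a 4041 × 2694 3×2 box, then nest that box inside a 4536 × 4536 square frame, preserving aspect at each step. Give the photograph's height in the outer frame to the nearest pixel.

Inside the 4041×2694 canvas the photograph is width-limited at 4041.00 × 2126.84.
Second fit — the 3×2 canvas into 4536×4536 spans the width: 4536.00 × 3024.00 (×1.1225 from 4041×2694).
The photograph scales with it: height 2126.84 × 1.1225 ≈ 2387.37.

2387 px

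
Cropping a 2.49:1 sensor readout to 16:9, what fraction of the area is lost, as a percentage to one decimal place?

Going from 2.49:1 to 16:9 means cutting width while keeping height.
Fraction kept = (1.778)/(2.490) ≈ 71.40%, so 28.60% is lost.

28.6%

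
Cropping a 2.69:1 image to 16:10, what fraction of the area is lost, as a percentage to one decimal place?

Going from 2.69:1 to 16:10 means cutting width while keeping height.
Fraction kept = (1.600)/(2.690) ≈ 59.48%, so 40.52% is lost.

40.5%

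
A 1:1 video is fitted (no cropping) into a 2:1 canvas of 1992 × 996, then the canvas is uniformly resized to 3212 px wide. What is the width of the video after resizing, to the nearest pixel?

In the 1992×996 frame the video fills the height: width = 996 × 1/1 ≈ 996.00 px.
The frame scales by 3212/1992 = 1.6124; 996.00 × 1.6124 ≈ 1606.00 px.

1606 px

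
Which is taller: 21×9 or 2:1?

21×9 = 2.333 and 2; 2.333 > 2. The smaller width-to-height ratio is the taller frame.

2:1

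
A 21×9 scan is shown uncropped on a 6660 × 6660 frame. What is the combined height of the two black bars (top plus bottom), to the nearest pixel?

Since 2.333 > 1.000, the scan is width-limited.
That makes the image 2854.29 px tall (6660 × 9/21).
Leftover height: 6660 − 2854.29 = 3805.71 px.

3806 px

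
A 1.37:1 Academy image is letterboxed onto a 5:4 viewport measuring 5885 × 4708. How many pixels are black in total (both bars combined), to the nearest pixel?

2426854 pixels

1.37:1 Academy is wider than 5:4, so it spans the full width.
The image is 5885 / 1.370 ≈ 4295.6204 px tall.
Leftover height: 4708 − 4295.6204 = 412.3796 px.
Across the 5885-px span: 412.3796 × 5885 ≈ 2426854 px.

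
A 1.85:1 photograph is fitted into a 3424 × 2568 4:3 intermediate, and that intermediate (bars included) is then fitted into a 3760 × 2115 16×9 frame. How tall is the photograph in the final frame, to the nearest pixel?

1524 px

1.85:1 in 3424×2568: fills the width, so the photograph is 3424.00 × 1850.81.
4:3 in 3760×2115: fills the height, so the intermediate becomes 2820.00 × 2115.00 — a scale of ×0.8236.
The photograph scales with it: height 1850.81 × 0.8236 ≈ 1524.32.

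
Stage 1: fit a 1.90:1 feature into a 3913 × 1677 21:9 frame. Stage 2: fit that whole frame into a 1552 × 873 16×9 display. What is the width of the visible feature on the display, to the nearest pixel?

1264 px

Inside the 3913×1677 canvas the feature is height-limited at 3186.30 × 1677.00.
The 21:9 canvas is width-limited in 1552×873, giving 1552.00 × 665.14; scale factor 0.3966.
So the feature's width is 3186.30 × 0.3966 ≈ 1263.77.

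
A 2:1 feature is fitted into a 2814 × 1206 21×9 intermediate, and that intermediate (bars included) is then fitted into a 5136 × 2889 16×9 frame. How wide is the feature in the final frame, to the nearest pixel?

First fit — 2:1 into 2814×1206 spans the height: 2412.00 × 1206.00.
The 21×9 canvas is width-limited in 5136×2889, giving 5136.00 × 2201.14; scale factor 1.8252.
The feature scales with it: width 2412.00 × 1.8252 ≈ 4402.29.

4402 px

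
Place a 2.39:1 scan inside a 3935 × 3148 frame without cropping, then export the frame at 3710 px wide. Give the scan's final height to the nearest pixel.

1552 px

At 3935×3148 the scan is width-limited, so height = 3935 / 2.390 ≈ 1646.44 px.
Scaling 3935 → 3710 is ×0.9428, so the height becomes 1646.44 × 0.9428 ≈ 1552.30 px.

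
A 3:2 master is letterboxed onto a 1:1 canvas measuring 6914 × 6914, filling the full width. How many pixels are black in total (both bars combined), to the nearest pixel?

That makes the image 4609.3333 px tall (6914 × 2/3).
6914 − 4609.3333 = 2304.6667 px of bars.
That's 2304.6667 × 6914 ≈ 15934465 black pixels.

15934465 pixels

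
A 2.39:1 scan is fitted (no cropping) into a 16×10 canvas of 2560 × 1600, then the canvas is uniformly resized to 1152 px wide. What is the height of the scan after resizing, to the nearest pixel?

482 px

At 2560×1600 the scan is width-limited, so height = 2560 / 2.390 ≈ 1071.13 px.
Scaling 2560 → 1152 is ×0.4500, so the height becomes 1071.13 × 0.4500 ≈ 482.01 px.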